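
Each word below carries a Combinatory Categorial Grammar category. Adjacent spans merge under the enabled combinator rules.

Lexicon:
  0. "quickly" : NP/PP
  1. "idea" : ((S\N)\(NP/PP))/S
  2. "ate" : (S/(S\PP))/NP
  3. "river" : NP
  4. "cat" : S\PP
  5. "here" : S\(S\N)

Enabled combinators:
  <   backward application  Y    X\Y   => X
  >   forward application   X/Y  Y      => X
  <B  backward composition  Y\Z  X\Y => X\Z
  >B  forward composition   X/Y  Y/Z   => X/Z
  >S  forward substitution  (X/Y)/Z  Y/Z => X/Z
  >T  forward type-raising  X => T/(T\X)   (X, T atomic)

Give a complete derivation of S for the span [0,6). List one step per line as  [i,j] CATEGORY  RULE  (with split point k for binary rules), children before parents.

[0,1] NP/PP  lex  "quickly"
[1,2] ((S\N)\(NP/PP))/S  lex  "idea"
[2,3] (S/(S\PP))/NP  lex  "ate"
[3,4] NP  lex  "river"
[2,4] S/(S\PP)  >  k=3
[4,5] S\PP  lex  "cat"
[2,5] S  >  k=4
[1,5] (S\N)\(NP/PP)  >  k=2
[0,5] S\N  <  k=1
[5,6] S\(S\N)  lex  "here"
[0,6] S  <  k=5

[0,6] S   <
  [0,5] S\N   <
    [0,1] "quickly" : NP/PP
    [1,5] (S\N)\(NP/PP)   >
      [1,2] "idea" : ((S\N)\(NP/PP))/S
      [2,5] S   >
        [2,4] S/(S\PP)   >
          [2,3] "ate" : (S/(S\PP))/NP
          [3,4] "river" : NP
        [4,5] "cat" : S\PP
  [5,6] "here" : S\(S\N)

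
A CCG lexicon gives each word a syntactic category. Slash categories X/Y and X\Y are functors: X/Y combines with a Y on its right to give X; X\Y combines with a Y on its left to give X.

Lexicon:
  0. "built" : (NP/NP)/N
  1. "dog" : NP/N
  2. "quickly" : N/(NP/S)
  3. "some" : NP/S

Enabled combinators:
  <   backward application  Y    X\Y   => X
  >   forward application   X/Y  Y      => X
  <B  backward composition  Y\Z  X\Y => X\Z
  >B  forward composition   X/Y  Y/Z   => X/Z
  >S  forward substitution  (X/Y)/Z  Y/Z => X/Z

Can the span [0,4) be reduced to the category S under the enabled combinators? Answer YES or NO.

NO

(NP/NP)/N NP/N N/(NP/S) NP/S
CKY chart[0,4] = {NP}; S ∉ chart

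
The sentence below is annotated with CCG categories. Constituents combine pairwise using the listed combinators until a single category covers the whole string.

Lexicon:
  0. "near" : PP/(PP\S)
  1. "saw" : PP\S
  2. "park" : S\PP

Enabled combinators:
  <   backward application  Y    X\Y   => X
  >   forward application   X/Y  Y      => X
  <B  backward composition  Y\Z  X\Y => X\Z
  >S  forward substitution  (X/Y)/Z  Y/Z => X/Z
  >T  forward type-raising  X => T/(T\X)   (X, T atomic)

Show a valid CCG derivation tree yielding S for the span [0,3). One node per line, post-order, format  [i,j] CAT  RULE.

[0,1] PP/(PP\S)  lex  "near"
[1,2] PP\S  lex  "saw"
[0,2] PP  >  k=1
[2,3] S\PP  lex  "park"
[0,3] S  <  k=2

[0,3] S   <
  [0,2] PP   >
    [0,1] "near" : PP/(PP\S)
    [1,2] "saw" : PP\S
  [2,3] "park" : S\PP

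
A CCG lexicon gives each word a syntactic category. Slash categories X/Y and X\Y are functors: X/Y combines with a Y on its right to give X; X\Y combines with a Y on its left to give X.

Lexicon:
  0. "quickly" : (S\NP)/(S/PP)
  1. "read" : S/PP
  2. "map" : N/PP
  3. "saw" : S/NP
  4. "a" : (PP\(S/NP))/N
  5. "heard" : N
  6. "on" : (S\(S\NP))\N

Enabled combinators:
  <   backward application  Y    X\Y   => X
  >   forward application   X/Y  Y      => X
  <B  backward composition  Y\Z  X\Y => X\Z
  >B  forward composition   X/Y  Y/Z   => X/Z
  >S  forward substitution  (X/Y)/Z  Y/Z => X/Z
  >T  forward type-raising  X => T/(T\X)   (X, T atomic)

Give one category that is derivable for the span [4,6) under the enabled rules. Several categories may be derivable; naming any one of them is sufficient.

PP\(S/NP)

[0,7] S   <
  [0,2] S\NP   >
    [0,1] "quickly" : (S\NP)/(S/PP)
    [1,2] "read" : S/PP
  [2,7] S\(S\NP)   <
    [2,6] N   >
      [2,3] "map" : N/PP
      [3,6] PP   <
        [3,4] "saw" : S/NP
        [4,6] PP\(S/NP)   >
          [4,5] "a" : (PP\(S/NP))/N
          [5,6] "heard" : N
    [6,7] "on" : (S\(S\NP))\N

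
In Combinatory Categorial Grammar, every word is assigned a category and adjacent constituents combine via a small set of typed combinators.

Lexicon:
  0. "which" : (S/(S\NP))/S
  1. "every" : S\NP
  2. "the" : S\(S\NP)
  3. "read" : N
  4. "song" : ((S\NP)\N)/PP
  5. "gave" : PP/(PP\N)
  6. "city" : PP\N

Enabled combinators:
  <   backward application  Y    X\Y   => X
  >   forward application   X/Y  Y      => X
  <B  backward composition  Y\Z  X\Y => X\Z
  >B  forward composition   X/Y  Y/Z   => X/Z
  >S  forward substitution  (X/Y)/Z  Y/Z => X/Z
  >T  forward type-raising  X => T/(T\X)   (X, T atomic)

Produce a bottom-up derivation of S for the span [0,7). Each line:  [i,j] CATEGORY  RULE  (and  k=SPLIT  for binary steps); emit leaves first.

[0,1] (S/(S\NP))/S  lex  "which"
[1,2] S\NP  lex  "every"
[2,3] S\(S\NP)  lex  "the"
[1,3] S  <  k=2
[0,3] S/(S\NP)  >  k=1
[3,4] N  lex  "read"
[4,5] ((S\NP)\N)/PP  lex  "song"
[5,6] PP/(PP\N)  lex  "gave"
[6,7] PP\N  lex  "city"
[5,7] PP  >  k=6
[4,7] (S\NP)\N  >  k=5
[3,7] S\NP  <  k=4
[0,7] S  >  k=3

[0,7] S   >
  [0,3] S/(S\NP)   >
    [0,1] "which" : (S/(S\NP))/S
    [1,3] S   <
      [1,2] "every" : S\NP
      [2,3] "the" : S\(S\NP)
  [3,7] S\NP   <
    [3,4] "read" : N
    [4,7] (S\NP)\N   >
      [4,5] "song" : ((S\NP)\N)/PP
      [5,7] PP   >
        [5,6] "gave" : PP/(PP\N)
        [6,7] "city" : PP\N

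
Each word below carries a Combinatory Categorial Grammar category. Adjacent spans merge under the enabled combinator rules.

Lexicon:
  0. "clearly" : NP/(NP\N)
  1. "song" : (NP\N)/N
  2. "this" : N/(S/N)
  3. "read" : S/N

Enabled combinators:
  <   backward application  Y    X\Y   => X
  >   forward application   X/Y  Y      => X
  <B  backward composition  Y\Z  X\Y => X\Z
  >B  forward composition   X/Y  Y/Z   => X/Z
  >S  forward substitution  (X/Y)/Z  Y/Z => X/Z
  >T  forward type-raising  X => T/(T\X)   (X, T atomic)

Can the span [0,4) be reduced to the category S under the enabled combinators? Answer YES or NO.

NP/(NP\N) (NP\N)/N N/(S/N) S/N
CKY chart[0,4] = {N/(N\NP), NP, NP/(NP\NP), NP/(N\N), PP/(PP\NP), S/(S\NP)}; S ∉ chart

NO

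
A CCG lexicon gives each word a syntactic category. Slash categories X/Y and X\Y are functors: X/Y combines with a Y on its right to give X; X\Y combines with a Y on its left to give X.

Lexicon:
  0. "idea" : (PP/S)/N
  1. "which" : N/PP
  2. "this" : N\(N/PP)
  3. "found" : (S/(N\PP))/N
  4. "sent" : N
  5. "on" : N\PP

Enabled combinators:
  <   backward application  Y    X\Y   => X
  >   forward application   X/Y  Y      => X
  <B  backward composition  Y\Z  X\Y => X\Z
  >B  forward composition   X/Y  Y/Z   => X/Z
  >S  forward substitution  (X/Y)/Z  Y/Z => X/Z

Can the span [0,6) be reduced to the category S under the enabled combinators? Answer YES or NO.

(PP/S)/N N/PP N\(N/PP) (S/(N\PP))/N N N\PP
CKY chart[0,6] = {PP}; S ∉ chart

NO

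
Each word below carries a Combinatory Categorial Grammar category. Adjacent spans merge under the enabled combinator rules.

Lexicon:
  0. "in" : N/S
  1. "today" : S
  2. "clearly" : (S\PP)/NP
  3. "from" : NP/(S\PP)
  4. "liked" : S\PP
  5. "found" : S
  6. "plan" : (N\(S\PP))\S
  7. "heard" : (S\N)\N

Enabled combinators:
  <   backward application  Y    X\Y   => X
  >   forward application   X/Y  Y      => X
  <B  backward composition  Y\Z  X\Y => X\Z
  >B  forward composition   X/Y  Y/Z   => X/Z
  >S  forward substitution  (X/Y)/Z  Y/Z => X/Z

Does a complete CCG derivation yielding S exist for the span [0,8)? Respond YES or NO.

YES

[0,8] S   <
  [0,2] N   >
    [0,1] "in" : N/S
    [1,2] "today" : S
  [2,8] S\N   <
    [2,7] N   <
      [2,5] S\PP   >
        [2,3] "clearly" : (S\PP)/NP
        [3,5] NP   >
          [3,4] "from" : NP/(S\PP)
          [4,5] "liked" : S\PP
      [5,7] N\(S\PP)   <
        [5,6] "found" : S
        [6,7] "plan" : (N\(S\PP))\S
    [7,8] "heard" : (S\N)\N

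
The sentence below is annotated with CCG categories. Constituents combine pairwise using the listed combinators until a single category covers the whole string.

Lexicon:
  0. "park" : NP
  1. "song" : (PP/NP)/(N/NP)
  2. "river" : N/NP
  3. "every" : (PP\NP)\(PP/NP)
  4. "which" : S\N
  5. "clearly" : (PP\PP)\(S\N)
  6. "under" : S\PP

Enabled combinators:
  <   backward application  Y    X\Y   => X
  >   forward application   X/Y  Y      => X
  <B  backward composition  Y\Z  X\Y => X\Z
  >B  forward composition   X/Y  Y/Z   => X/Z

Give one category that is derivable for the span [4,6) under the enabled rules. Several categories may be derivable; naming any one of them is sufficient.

PP\PP

[0,7] S   <
  [0,4] PP   <
    [0,1] "park" : NP
    [1,4] PP\NP   <
      [1,3] PP/NP   >
        [1,2] "song" : (PP/NP)/(N/NP)
        [2,3] "river" : N/NP
      [3,4] "every" : (PP\NP)\(PP/NP)
  [4,7] S\PP   <B
    [4,6] PP\PP   <
      [4,5] "which" : S\N
      [5,6] "clearly" : (PP\PP)\(S\N)
    [6,7] "under" : S\PP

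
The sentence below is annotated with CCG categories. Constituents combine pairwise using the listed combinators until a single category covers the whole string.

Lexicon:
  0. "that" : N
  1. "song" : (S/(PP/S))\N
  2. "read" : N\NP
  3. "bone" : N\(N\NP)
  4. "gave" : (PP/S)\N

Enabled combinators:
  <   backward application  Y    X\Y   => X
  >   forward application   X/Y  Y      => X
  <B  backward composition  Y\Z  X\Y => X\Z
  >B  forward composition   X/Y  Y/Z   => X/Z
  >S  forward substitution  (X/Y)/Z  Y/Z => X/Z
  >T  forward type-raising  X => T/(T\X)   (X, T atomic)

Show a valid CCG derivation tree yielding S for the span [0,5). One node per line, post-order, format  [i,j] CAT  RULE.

[0,5] S   >
  [0,2] S/(PP/S)   <
    [0,1] "that" : N
    [1,2] "song" : (S/(PP/S))\N
  [2,5] PP/S   <
    [2,4] N   <
      [2,3] "read" : N\NP
      [3,4] "bone" : N\(N\NP)
    [4,5] "gave" : (PP/S)\N

[0,1] N  lex  "that"
[1,2] (S/(PP/S))\N  lex  "song"
[0,2] S/(PP/S)  <  k=1
[2,3] N\NP  lex  "read"
[3,4] N\(N\NP)  lex  "bone"
[2,4] N  <  k=3
[4,5] (PP/S)\N  lex  "gave"
[2,5] PP/S  <  k=4
[0,5] S  >  k=2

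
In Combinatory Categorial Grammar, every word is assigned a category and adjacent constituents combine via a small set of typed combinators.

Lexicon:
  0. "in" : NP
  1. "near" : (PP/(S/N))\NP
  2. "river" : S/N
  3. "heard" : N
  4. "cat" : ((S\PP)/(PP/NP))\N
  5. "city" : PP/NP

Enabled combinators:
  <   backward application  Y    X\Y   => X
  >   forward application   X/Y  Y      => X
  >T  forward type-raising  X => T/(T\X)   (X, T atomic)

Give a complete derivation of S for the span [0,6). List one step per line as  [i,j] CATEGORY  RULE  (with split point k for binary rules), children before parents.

[0,1] NP  lex  "in"
[1,2] (PP/(S/N))\NP  lex  "near"
[0,2] PP/(S/N)  <  k=1
[2,3] S/N  lex  "river"
[0,3] PP  >  k=2
[3,4] N  lex  "heard"
[4,5] ((S\PP)/(PP/NP))\N  lex  "cat"
[3,5] (S\PP)/(PP/NP)  <  k=4
[5,6] PP/NP  lex  "city"
[3,6] S\PP  >  k=5
[0,6] S  <  k=3

[0,6] S   <
  [0,3] PP   >
    [0,2] PP/(S/N)   <
      [0,1] "in" : NP
      [1,2] "near" : (PP/(S/N))\NP
    [2,3] "river" : S/N
  [3,6] S\PP   >
    [3,5] (S\PP)/(PP/NP)   <
      [3,4] "heard" : N
      [4,5] "cat" : ((S\PP)/(PP/NP))\N
    [5,6] "city" : PP/NP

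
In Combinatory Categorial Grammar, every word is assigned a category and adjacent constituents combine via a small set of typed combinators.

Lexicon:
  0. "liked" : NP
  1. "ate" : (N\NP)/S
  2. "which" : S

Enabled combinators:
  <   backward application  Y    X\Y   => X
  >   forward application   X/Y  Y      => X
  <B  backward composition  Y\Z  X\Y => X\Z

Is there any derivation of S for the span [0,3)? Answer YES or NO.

NO

NP (N\NP)/S S
CKY chart[0,3] = {N}; S ∉ chart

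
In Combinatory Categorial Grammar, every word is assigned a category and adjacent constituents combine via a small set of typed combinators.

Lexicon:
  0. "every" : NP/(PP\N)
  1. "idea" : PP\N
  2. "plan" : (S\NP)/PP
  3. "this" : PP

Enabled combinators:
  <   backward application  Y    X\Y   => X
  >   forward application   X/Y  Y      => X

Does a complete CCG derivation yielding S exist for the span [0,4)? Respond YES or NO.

YES

[0,4] S   <
  [0,2] NP   >
    [0,1] "every" : NP/(PP\N)
    [1,2] "idea" : PP\N
  [2,4] S\NP   >
    [2,3] "plan" : (S\NP)/PP
    [3,4] "this" : PP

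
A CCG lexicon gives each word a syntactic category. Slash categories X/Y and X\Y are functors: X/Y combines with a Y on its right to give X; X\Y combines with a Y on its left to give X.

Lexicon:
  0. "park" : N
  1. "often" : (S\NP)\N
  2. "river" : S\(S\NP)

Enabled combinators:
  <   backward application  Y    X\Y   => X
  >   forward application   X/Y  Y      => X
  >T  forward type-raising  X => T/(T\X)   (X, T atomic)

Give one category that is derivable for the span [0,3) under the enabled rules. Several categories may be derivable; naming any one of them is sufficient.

[0,3] S   <
  [0,2] S\NP   <
    [0,1] "park" : N
    [1,2] "often" : (S\NP)\N
  [2,3] "river" : S\(S\NP)

S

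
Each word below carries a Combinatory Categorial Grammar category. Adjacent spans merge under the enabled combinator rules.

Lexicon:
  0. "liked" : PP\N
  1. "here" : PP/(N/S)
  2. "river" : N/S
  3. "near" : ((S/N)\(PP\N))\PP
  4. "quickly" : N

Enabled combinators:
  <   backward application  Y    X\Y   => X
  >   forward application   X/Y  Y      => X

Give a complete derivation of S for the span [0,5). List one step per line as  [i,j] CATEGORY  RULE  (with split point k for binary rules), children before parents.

[0,5] S   >
  [0,4] S/N   <
    [0,1] "liked" : PP\N
    [1,4] (S/N)\(PP\N)   <
      [1,3] PP   >
        [1,2] "here" : PP/(N/S)
        [2,3] "river" : N/S
      [3,4] "near" : ((S/N)\(PP\N))\PP
  [4,5] "quickly" : N

[0,1] PP\N  lex  "liked"
[1,2] PP/(N/S)  lex  "here"
[2,3] N/S  lex  "river"
[1,3] PP  >  k=2
[3,4] ((S/N)\(PP\N))\PP  lex  "near"
[1,4] (S/N)\(PP\N)  <  k=3
[0,4] S/N  <  k=1
[4,5] N  lex  "quickly"
[0,5] S  >  k=4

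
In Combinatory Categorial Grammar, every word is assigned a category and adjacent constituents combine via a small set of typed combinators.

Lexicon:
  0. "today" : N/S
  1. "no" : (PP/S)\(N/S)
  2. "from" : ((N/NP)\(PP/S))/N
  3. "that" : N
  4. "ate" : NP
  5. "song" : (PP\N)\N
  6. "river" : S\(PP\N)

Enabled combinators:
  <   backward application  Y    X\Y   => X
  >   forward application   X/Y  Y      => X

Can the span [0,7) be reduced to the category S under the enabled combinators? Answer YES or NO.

[0,7] S   <
  [0,6] PP\N   <
    [0,5] N   >
      [0,4] N/NP   <
        [0,2] PP/S   <
          [0,1] "today" : N/S
          [1,2] "no" : (PP/S)\(N/S)
        [2,4] (N/NP)\(PP/S)   >
          [2,3] "from" : ((N/NP)\(PP/S))/N
          [3,4] "that" : N
      [4,5] "ate" : NP
    [5,6] "song" : (PP\N)\N
  [6,7] "river" : S\(PP\N)

YES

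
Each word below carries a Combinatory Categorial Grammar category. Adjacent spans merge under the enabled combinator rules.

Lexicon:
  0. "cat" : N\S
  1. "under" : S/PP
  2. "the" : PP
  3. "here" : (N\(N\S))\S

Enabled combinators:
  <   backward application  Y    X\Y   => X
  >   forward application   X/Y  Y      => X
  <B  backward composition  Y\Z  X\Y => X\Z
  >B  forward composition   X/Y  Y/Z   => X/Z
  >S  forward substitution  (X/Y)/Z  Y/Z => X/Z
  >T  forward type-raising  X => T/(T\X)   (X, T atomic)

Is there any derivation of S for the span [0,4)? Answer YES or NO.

N\S S/PP PP (N\(N\S))\S
CKY chart[0,4] = {N, N/(N\N), NP/(NP\N), PP/(PP\N), S/(S\N)}; S ∉ chart

NO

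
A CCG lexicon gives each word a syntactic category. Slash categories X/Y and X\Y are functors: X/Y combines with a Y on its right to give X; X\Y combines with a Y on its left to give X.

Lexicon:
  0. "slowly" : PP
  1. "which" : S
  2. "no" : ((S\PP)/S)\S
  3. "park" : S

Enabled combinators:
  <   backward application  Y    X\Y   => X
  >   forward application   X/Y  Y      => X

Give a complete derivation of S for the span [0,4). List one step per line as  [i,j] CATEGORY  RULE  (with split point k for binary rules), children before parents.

[0,4] S   <
  [0,1] "slowly" : PP
  [1,4] S\PP   >
    [1,3] (S\PP)/S   <
      [1,2] "which" : S
      [2,3] "no" : ((S\PP)/S)\S
    [3,4] "park" : S

[0,1] PP  lex  "slowly"
[1,2] S  lex  "which"
[2,3] ((S\PP)/S)\S  lex  "no"
[1,3] (S\PP)/S  <  k=2
[3,4] S  lex  "park"
[1,4] S\PP  >  k=3
[0,4] S  <  k=1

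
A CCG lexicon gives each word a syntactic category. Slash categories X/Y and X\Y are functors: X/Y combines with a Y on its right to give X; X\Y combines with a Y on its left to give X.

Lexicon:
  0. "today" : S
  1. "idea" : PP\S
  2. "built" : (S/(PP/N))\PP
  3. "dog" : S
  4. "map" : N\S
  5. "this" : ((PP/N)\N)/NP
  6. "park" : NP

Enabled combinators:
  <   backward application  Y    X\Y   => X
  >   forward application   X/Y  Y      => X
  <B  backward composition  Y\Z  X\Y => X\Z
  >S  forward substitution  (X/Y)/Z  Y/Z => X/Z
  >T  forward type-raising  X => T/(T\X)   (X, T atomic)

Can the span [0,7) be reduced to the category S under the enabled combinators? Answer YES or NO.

[0,7] S   >
  [0,3] S/(PP/N)   <
    [0,2] PP   <
      [0,1] "today" : S
      [1,2] "idea" : PP\S
    [2,3] "built" : (S/(PP/N))\PP
  [3,7] PP/N   <
    [3,5] N   <
      [3,4] "dog" : S
      [4,5] "map" : N\S
    [5,7] (PP/N)\N   >
      [5,6] "this" : ((PP/N)\N)/NP
      [6,7] "park" : NP

YES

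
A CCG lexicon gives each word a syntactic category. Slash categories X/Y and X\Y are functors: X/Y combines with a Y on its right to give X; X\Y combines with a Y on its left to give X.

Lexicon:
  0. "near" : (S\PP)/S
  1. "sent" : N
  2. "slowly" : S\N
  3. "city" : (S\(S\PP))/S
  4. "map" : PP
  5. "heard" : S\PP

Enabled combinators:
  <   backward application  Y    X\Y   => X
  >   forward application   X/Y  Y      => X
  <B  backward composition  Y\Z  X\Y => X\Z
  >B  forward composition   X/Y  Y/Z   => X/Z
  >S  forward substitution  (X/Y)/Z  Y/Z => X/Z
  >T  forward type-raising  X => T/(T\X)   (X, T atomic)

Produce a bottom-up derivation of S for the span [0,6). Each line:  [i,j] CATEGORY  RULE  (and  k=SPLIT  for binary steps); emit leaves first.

[0,6] S   <
  [0,3] S\PP   >
    [0,1] "near" : (S\PP)/S
    [1,3] S   <
      [1,2] "sent" : N
      [2,3] "slowly" : S\N
  [3,6] S\(S\PP)   >
    [3,4] "city" : (S\(S\PP))/S
    [4,6] S   >
      [4,5] S/(S\PP)   >T
        [4,5] "map" : PP
      [5,6] "heard" : S\PP

[0,1] (S\PP)/S  lex  "near"
[1,2] N  lex  "sent"
[2,3] S\N  lex  "slowly"
[1,3] S  <  k=2
[0,3] S\PP  >  k=1
[3,4] (S\(S\PP))/S  lex  "city"
[4,5] PP  lex  "map"
[4,5] S/(S\PP)  >T
[5,6] S\PP  lex  "heard"
[4,6] S  >  k=5
[3,6] S\(S\PP)  >  k=4
[0,6] S  <  k=3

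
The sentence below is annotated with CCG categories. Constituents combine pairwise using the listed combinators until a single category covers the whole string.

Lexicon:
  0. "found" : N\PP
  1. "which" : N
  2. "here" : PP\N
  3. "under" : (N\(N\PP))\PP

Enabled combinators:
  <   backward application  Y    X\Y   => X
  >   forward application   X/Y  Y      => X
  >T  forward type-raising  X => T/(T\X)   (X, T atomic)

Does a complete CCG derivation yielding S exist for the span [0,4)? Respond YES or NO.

N\PP N PP\N (N\(N\PP))\PP
CKY chart[0,4] = {N, N/(N\N), NP/(NP\N), PP/(PP\N), S/(S\N)}; S ∉ chart

NO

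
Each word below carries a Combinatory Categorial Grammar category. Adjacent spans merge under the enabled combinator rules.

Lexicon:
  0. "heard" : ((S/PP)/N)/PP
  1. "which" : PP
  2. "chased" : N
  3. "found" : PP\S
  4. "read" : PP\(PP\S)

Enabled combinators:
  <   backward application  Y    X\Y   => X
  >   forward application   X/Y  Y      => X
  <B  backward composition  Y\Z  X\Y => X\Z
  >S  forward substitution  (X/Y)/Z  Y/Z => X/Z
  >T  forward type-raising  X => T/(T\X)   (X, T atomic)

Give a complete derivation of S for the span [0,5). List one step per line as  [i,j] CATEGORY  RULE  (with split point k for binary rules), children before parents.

[0,5] S   >
  [0,3] S/PP   >
    [0,2] (S/PP)/N   >
      [0,1] "heard" : ((S/PP)/N)/PP
      [1,2] "which" : PP
    [2,3] "chased" : N
  [3,5] PP   <
    [3,4] "found" : PP\S
    [4,5] "read" : PP\(PP\S)

[0,1] ((S/PP)/N)/PP  lex  "heard"
[1,2] PP  lex  "which"
[0,2] (S/PP)/N  >  k=1
[2,3] N  lex  "chased"
[0,3] S/PP  >  k=2
[3,4] PP\S  lex  "found"
[4,5] PP\(PP\S)  lex  "read"
[3,5] PP  <  k=4
[0,5] S  >  k=3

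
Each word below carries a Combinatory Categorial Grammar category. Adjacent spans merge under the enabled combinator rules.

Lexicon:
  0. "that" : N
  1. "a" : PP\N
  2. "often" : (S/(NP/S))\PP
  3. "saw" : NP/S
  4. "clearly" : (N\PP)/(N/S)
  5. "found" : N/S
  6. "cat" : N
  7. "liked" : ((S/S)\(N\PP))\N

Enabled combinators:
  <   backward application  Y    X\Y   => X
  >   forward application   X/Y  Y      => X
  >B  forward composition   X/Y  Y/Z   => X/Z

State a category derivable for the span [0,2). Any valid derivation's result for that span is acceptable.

[0,8] S   >
  [0,3] S/(NP/S)   <
    [0,2] PP   <
      [0,1] "that" : N
      [1,2] "a" : PP\N
    [2,3] "often" : (S/(NP/S))\PP
  [3,8] NP/S   >B
    [3,4] "saw" : NP/S
    [4,8] S/S   <
      [4,6] N\PP   >
        [4,5] "clearly" : (N\PP)/(N/S)
        [5,6] "found" : N/S
      [6,8] (S/S)\(N\PP)   <
        [6,7] "cat" : N
        [7,8] "liked" : ((S/S)\(N\PP))\N

PP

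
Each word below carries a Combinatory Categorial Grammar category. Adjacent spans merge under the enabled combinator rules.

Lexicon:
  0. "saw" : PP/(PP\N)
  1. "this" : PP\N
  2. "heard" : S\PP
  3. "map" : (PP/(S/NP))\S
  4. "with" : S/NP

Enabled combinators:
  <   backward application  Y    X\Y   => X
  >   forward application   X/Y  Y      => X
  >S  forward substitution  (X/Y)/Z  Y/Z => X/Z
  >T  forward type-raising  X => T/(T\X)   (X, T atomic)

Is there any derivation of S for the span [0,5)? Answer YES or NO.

NO

PP/(PP\N) PP\N S\PP (PP/(S/NP))\S S/NP
CKY chart[0,5] = {N/(N\PP), NP/(NP\PP), PP, PP/(PP\PP), S/(S\PP)}; S ∉ chart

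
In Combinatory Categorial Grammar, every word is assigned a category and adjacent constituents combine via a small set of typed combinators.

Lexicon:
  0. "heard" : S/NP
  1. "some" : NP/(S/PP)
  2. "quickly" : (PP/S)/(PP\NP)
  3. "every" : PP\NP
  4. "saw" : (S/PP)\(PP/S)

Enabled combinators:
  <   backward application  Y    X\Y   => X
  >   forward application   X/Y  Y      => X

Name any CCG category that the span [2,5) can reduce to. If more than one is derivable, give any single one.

[0,5] S   >
  [0,1] "heard" : S/NP
  [1,5] NP   >
    [1,2] "some" : NP/(S/PP)
    [2,5] S/PP   <
      [2,4] PP/S   >
        [2,3] "quickly" : (PP/S)/(PP\NP)
        [3,4] "every" : PP\NP
      [4,5] "saw" : (S/PP)\(PP/S)

S/PP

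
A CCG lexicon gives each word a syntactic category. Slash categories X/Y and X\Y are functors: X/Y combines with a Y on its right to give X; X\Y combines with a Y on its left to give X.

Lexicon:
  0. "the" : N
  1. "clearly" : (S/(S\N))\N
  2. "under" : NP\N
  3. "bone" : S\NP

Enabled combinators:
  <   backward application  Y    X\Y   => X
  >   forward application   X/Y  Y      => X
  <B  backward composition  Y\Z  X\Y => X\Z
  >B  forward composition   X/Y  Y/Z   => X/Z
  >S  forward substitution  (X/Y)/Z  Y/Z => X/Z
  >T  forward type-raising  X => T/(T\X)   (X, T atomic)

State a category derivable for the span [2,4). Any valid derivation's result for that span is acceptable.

[0,4] S   >
  [0,2] S/(S\N)   <
    [0,1] "the" : N
    [1,2] "clearly" : (S/(S\N))\N
  [2,4] S\N   <B
    [2,3] "under" : NP\N
    [3,4] "bone" : S\NP

S\N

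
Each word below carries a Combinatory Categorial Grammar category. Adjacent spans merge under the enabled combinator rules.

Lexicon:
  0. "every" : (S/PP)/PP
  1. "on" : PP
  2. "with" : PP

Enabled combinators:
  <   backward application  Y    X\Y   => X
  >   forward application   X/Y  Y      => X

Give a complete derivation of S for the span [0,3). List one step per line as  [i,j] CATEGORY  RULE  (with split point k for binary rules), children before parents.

[0,1] (S/PP)/PP  lex  "every"
[1,2] PP  lex  "on"
[0,2] S/PP  >  k=1
[2,3] PP  lex  "with"
[0,3] S  >  k=2

[0,3] S   >
  [0,2] S/PP   >
    [0,1] "every" : (S/PP)/PP
    [1,2] "on" : PP
  [2,3] "with" : PP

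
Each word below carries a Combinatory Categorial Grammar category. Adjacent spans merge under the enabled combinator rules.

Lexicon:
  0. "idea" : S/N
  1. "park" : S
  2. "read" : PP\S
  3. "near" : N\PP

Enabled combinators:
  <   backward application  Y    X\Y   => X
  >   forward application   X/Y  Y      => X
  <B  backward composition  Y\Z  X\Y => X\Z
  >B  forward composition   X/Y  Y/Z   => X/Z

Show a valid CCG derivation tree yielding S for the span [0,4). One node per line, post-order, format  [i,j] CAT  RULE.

[0,1] S/N  lex  "idea"
[1,2] S  lex  "park"
[2,3] PP\S  lex  "read"
[3,4] N\PP  lex  "near"
[2,4] N\S  <B  k=3
[1,4] N  <  k=2
[0,4] S  >  k=1

[0,4] S   >
  [0,1] "idea" : S/N
  [1,4] N   <
    [1,2] "park" : S
    [2,4] N\S   <B
      [2,3] "read" : PP\S
      [3,4] "near" : N\PP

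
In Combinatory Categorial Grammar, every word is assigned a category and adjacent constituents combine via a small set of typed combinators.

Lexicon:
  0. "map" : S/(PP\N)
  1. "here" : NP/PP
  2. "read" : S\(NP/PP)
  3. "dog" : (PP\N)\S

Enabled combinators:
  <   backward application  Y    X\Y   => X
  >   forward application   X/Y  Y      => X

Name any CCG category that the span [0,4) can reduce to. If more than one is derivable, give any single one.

S

[0,4] S   >
  [0,1] "map" : S/(PP\N)
  [1,4] PP\N   <
    [1,3] S   <
      [1,2] "here" : NP/PP
      [2,3] "read" : S\(NP/PP)
    [3,4] "dog" : (PP\N)\S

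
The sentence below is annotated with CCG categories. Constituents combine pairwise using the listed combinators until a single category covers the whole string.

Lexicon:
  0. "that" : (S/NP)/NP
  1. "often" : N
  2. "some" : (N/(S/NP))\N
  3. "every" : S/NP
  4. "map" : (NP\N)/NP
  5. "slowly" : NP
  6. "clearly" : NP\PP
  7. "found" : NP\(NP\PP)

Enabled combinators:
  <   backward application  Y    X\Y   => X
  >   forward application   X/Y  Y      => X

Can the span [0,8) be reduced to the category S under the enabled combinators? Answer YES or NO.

[0,8] S   >
  [0,6] S/NP   >
    [0,1] "that" : (S/NP)/NP
    [1,6] NP   <
      [1,4] N   >
        [1,3] N/(S/NP)   <
          [1,2] "often" : N
          [2,3] "some" : (N/(S/NP))\N
        [3,4] "every" : S/NP
      [4,6] NP\N   >
        [4,5] "map" : (NP\N)/NP
        [5,6] "slowly" : NP
  [6,8] NP   <
    [6,7] "clearly" : NP\PP
    [7,8] "found" : NP\(NP\PP)

YES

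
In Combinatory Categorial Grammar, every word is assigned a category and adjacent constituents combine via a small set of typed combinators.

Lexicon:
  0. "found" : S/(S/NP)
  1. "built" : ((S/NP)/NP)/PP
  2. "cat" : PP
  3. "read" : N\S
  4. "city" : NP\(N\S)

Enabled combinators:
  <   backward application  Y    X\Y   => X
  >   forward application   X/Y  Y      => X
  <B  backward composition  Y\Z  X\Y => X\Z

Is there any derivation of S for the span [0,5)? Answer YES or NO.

YES

[0,5] S   >
  [0,1] "found" : S/(S/NP)
  [1,5] S/NP   >
    [1,3] (S/NP)/NP   >
      [1,2] "built" : ((S/NP)/NP)/PP
      [2,3] "cat" : PP
    [3,5] NP   <
      [3,4] "read" : N\S
      [4,5] "city" : NP\(N\S)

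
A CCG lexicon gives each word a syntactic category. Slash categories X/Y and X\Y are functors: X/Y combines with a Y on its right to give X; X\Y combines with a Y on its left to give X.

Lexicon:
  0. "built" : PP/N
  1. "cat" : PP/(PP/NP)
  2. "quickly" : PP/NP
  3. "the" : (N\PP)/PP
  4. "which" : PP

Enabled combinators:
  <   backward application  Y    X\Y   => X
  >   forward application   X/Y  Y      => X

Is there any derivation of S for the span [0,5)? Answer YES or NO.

PP/N PP/(PP/NP) PP/NP (N\PP)/PP PP
CKY chart[0,5] = {PP}; S ∉ chart

NO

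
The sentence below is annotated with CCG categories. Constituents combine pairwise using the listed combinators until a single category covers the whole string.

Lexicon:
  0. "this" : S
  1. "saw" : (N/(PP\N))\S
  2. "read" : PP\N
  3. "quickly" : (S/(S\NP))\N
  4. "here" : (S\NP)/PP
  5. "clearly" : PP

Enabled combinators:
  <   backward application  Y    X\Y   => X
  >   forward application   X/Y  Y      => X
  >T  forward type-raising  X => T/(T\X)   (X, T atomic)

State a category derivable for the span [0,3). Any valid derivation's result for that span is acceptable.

[0,6] S   >
  [0,4] S/(S\NP)   <
    [0,3] N   >
      [0,2] N/(PP\N)   <
        [0,1] "this" : S
        [1,2] "saw" : (N/(PP\N))\S
      [2,3] "read" : PP\N
    [3,4] "quickly" : (S/(S\NP))\N
  [4,6] S\NP   >
    [4,5] "here" : (S\NP)/PP
    [5,6] "clearly" : PP

N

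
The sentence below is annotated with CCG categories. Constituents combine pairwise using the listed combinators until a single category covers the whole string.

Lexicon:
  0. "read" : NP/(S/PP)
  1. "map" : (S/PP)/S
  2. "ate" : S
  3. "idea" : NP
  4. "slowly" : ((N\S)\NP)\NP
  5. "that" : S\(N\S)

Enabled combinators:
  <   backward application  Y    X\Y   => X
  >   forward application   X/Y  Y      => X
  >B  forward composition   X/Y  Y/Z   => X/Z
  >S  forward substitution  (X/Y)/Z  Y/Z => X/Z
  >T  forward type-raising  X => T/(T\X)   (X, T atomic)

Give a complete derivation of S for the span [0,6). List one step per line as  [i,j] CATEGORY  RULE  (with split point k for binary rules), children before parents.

[0,6] S   <
  [0,5] N\S   <
    [0,3] NP   >
      [0,1] "read" : NP/(S/PP)
      [1,3] S/PP   >
        [1,2] "map" : (S/PP)/S
        [2,3] "ate" : S
    [3,5] (N\S)\NP   <
      [3,4] "idea" : NP
      [4,5] "slowly" : ((N\S)\NP)\NP
  [5,6] "that" : S\(N\S)

[0,1] NP/(S/PP)  lex  "read"
[1,2] (S/PP)/S  lex  "map"
[2,3] S  lex  "ate"
[1,3] S/PP  >  k=2
[0,3] NP  >  k=1
[3,4] NP  lex  "idea"
[4,5] ((N\S)\NP)\NP  lex  "slowly"
[3,5] (N\S)\NP  <  k=4
[0,5] N\S  <  k=3
[5,6] S\(N\S)  lex  "that"
[0,6] S  <  k=5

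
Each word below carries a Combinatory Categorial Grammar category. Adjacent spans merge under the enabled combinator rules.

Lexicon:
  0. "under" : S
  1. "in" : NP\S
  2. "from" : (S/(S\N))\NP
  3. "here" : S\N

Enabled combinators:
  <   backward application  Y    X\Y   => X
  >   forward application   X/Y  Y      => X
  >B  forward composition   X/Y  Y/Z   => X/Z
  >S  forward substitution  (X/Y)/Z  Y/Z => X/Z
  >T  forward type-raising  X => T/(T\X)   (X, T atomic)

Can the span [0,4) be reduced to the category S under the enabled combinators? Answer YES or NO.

YES

[0,4] S   >
  [0,3] S/(S\N)   <
    [0,2] NP   <
      [0,1] "under" : S
      [1,2] "in" : NP\S
    [2,3] "from" : (S/(S\N))\NP
  [3,4] "here" : S\N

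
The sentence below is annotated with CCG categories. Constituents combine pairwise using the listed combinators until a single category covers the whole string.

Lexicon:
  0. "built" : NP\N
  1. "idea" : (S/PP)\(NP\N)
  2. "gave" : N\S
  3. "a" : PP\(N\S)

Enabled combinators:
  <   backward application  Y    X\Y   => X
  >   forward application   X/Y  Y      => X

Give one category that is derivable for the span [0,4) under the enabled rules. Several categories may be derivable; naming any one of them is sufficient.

[0,4] S   >
  [0,2] S/PP   <
    [0,1] "built" : NP\N
    [1,2] "idea" : (S/PP)\(NP\N)
  [2,4] PP   <
    [2,3] "gave" : N\S
    [3,4] "a" : PP\(N\S)

S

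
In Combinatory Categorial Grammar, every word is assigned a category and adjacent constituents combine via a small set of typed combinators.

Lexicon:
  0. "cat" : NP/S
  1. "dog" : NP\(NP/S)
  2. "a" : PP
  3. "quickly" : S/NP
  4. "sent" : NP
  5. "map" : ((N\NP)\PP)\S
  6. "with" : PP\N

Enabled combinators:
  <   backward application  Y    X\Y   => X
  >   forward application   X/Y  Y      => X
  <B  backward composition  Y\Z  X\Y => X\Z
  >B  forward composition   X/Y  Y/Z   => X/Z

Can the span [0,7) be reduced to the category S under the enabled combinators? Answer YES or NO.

NP/S NP\(NP/S) PP S/NP NP ((N\NP)\PP)\S PP\N
CKY chart[0,7] = {PP}; S ∉ chart

NO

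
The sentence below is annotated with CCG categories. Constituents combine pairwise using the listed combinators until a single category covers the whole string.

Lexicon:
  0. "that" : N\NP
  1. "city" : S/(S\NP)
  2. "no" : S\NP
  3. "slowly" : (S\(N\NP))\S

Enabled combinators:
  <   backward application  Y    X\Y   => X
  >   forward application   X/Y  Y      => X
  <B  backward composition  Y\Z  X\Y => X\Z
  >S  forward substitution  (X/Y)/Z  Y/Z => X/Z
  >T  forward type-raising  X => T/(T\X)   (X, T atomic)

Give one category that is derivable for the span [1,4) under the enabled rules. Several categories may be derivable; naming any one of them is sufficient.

[0,4] S   <
  [0,1] "that" : N\NP
  [1,4] S\(N\NP)   <
    [1,3] S   >
      [1,2] "city" : S/(S\NP)
      [2,3] "no" : S\NP
    [3,4] "slowly" : (S\(N\NP))\S

S\(N\NP)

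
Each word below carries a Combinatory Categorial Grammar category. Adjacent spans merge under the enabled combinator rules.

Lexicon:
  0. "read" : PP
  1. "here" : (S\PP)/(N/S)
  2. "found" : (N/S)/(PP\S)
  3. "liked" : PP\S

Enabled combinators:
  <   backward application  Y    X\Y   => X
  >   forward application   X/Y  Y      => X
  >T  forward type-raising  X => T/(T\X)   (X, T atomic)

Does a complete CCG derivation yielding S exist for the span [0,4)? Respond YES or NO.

YES

[0,4] S   >
  [0,1] S/(S\PP)   >T
    [0,1] "read" : PP
  [1,4] S\PP   >
    [1,2] "here" : (S\PP)/(N/S)
    [2,4] N/S   >
      [2,3] "found" : (N/S)/(PP\S)
      [3,4] "liked" : PP\S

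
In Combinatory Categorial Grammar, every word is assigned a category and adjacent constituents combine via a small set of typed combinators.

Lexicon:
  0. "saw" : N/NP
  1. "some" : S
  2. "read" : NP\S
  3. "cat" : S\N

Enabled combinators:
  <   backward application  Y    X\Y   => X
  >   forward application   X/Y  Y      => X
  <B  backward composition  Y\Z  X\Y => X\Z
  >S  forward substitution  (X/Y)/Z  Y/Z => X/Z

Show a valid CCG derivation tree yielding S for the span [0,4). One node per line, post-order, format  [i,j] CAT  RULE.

[0,1] N/NP  lex  "saw"
[1,2] S  lex  "some"
[2,3] NP\S  lex  "read"
[1,3] NP  <  k=2
[0,3] N  >  k=1
[3,4] S\N  lex  "cat"
[0,4] S  <  k=3

[0,4] S   <
  [0,3] N   >
    [0,1] "saw" : N/NP
    [1,3] NP   <
      [1,2] "some" : S
      [2,3] "read" : NP\S
  [3,4] "cat" : S\N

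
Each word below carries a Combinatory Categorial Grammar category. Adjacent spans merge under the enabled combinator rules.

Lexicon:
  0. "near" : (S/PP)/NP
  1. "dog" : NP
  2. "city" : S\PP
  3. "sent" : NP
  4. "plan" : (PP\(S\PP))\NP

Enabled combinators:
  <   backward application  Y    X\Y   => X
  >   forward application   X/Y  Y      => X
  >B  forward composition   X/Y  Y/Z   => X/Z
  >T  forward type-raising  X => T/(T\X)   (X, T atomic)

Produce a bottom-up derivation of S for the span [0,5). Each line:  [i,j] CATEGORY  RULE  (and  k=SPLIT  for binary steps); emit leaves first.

[0,1] (S/PP)/NP  lex  "near"
[1,2] NP  lex  "dog"
[0,2] S/PP  >  k=1
[2,3] S\PP  lex  "city"
[3,4] NP  lex  "sent"
[4,5] (PP\(S\PP))\NP  lex  "plan"
[3,5] PP\(S\PP)  <  k=4
[2,5] PP  <  k=3
[0,5] S  >  k=2

[0,5] S   >
  [0,2] S/PP   >
    [0,1] "near" : (S/PP)/NP
    [1,2] "dog" : NP
  [2,5] PP   <
    [2,3] "city" : S\PP
    [3,5] PP\(S\PP)   <
      [3,4] "sent" : NP
      [4,5] "plan" : (PP\(S\PP))\NP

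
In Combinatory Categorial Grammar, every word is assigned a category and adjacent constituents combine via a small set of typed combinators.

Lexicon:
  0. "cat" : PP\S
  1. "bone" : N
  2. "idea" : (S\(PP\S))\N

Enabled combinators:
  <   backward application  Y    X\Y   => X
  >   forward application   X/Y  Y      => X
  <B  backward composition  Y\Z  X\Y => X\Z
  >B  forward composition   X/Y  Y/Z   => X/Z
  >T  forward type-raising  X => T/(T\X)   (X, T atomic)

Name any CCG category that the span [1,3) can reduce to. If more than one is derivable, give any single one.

[0,3] S   <
  [0,1] "cat" : PP\S
  [1,3] S\(PP\S)   <
    [1,2] "bone" : N
    [2,3] "idea" : (S\(PP\S))\N

S\(PP\S)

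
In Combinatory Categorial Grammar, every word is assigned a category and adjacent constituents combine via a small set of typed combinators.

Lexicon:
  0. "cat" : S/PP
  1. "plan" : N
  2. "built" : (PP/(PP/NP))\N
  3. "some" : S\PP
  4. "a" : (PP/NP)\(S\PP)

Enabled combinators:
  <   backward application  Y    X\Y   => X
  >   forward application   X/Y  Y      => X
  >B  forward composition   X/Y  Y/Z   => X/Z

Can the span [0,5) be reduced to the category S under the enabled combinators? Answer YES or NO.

[0,5] S   >
  [0,1] "cat" : S/PP
  [1,5] PP   >
    [1,3] PP/(PP/NP)   <
      [1,2] "plan" : N
      [2,3] "built" : (PP/(PP/NP))\N
    [3,5] PP/NP   <
      [3,4] "some" : S\PP
      [4,5] "a" : (PP/NP)\(S\PP)

YES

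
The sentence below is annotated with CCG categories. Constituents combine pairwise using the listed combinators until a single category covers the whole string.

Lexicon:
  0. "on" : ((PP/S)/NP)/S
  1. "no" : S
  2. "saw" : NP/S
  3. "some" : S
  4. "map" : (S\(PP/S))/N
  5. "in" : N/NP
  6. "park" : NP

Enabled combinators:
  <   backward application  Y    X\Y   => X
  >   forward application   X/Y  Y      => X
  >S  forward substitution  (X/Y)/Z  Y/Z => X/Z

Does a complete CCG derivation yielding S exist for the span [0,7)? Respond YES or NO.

YES

[0,7] S   <
  [0,4] PP/S   >
    [0,2] (PP/S)/NP   >
      [0,1] "on" : ((PP/S)/NP)/S
      [1,2] "no" : S
    [2,4] NP   >
      [2,3] "saw" : NP/S
      [3,4] "some" : S
  [4,7] S\(PP/S)   >
    [4,5] "map" : (S\(PP/S))/N
    [5,7] N   >
      [5,6] "in" : N/NP
      [6,7] "park" : NP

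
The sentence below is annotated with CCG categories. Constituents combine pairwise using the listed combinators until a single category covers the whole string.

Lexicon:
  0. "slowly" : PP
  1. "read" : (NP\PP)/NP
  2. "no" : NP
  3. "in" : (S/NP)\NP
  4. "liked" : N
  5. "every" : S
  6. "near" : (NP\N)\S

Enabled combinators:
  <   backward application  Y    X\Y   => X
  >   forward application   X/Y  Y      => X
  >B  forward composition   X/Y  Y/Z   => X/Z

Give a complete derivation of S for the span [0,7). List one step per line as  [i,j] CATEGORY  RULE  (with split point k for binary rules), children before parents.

[0,1] PP  lex  "slowly"
[1,2] (NP\PP)/NP  lex  "read"
[2,3] NP  lex  "no"
[1,3] NP\PP  >  k=2
[0,3] NP  <  k=1
[3,4] (S/NP)\NP  lex  "in"
[0,4] S/NP  <  k=3
[4,5] N  lex  "liked"
[5,6] S  lex  "every"
[6,7] (NP\N)\S  lex  "near"
[5,7] NP\N  <  k=6
[4,7] NP  <  k=5
[0,7] S  >  k=4

[0,7] S   >
  [0,4] S/NP   <
    [0,3] NP   <
      [0,1] "slowly" : PP
      [1,3] NP\PP   >
        [1,2] "read" : (NP\PP)/NP
        [2,3] "no" : NP
    [3,4] "in" : (S/NP)\NP
  [4,7] NP   <
    [4,5] "liked" : N
    [5,7] NP\N   <
      [5,6] "every" : S
      [6,7] "near" : (NP\N)\S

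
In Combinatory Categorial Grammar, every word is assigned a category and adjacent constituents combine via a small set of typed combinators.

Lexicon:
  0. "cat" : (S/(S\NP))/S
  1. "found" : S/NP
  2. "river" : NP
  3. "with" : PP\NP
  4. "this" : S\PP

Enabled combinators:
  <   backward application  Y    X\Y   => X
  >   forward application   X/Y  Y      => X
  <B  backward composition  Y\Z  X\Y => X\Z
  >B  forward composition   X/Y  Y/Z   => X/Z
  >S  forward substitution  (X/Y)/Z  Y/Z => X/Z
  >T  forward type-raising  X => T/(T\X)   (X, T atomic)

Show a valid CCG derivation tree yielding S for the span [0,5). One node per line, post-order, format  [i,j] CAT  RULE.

[0,5] S   >
  [0,3] S/(S\NP)   >
    [0,1] "cat" : (S/(S\NP))/S
    [1,3] S   >
      [1,2] "found" : S/NP
      [2,3] "river" : NP
  [3,5] S\NP   <B
    [3,4] "with" : PP\NP
    [4,5] "this" : S\PP

[0,1] (S/(S\NP))/S  lex  "cat"
[1,2] S/NP  lex  "found"
[2,3] NP  lex  "river"
[1,3] S  >  k=2
[0,3] S/(S\NP)  >  k=1
[3,4] PP\NP  lex  "with"
[4,5] S\PP  lex  "this"
[3,5] S\NP  <B  k=4
[0,5] S  >  k=3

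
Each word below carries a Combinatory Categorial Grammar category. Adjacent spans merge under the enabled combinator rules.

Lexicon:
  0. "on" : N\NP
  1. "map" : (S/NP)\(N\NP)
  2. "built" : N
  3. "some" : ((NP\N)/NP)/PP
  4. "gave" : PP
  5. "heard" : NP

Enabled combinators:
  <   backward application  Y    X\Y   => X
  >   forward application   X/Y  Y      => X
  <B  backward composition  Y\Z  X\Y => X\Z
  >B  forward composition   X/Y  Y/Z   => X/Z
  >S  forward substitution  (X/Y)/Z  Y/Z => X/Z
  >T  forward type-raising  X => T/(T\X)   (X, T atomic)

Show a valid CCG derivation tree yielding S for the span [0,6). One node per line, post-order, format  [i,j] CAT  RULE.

[0,1] N\NP  lex  "on"
[1,2] (S/NP)\(N\NP)  lex  "map"
[0,2] S/NP  <  k=1
[2,3] N  lex  "built"
[2,3] NP/(NP\N)  >T
[3,4] ((NP\N)/NP)/PP  lex  "some"
[4,5] PP  lex  "gave"
[3,5] (NP\N)/NP  >  k=4
[5,6] NP  lex  "heard"
[3,6] NP\N  >  k=5
[2,6] NP  >  k=3
[0,6] S  >  k=2

[0,6] S   >
  [0,2] S/NP   <
    [0,1] "on" : N\NP
    [1,2] "map" : (S/NP)\(N\NP)
  [2,6] NP   >
    [2,3] NP/(NP\N)   >T
      [2,3] "built" : N
    [3,6] NP\N   >
      [3,5] (NP\N)/NP   >
        [3,4] "some" : ((NP\N)/NP)/PP
        [4,5] "gave" : PP
      [5,6] "heard" : NP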